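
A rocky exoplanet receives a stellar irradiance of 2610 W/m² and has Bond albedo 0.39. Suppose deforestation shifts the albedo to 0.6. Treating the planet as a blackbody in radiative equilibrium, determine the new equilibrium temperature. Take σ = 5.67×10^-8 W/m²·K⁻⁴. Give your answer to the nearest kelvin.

With the new albedo, S(1−α₂)/4 = 261.0 W/m², so T₂ = 260.5 K.

260 K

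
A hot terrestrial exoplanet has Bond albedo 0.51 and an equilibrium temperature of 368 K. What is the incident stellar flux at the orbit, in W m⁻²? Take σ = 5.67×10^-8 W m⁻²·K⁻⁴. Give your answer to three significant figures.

Invert the energy balance for S: S = 4σT⁴/(1−α).
The emitted flux is σT⁴ = 1040 W m⁻².
S = 4·1040/0.49 = 8489 W m⁻².

8490 W m⁻²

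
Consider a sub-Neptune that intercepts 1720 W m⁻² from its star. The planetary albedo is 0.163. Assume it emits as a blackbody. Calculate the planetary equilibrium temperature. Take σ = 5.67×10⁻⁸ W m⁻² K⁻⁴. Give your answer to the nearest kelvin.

Averaging over the sphere, the absorbed flux is S(1−α)/4 = 359.9 W m⁻².
Balancing against σT⁴: T = (359.9/5.67×10⁻⁸)^(1/4) = 282.3 K.

282 K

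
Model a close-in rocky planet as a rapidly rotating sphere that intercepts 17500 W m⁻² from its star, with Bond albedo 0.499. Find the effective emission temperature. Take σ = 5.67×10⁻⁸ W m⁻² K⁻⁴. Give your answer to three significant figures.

Averaging over the sphere, the absorbed flux is S(1−α)/4 = 2192 W m⁻².
Balancing against σT⁴: T = (2192/5.67×10⁻⁸)^(1/4) = 443.4 K.

443 K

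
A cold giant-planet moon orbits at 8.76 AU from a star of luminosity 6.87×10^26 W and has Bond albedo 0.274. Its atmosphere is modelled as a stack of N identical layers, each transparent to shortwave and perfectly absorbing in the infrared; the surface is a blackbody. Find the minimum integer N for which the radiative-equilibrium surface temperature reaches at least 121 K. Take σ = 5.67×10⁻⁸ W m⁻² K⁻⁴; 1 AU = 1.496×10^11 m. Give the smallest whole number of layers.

d = 8.76 × 1.496×10^11 m = 1.310×10^12 m.
Spreading L over a sphere of radius d: S = 6.87×10^26/(4π·1.31×10^12²) = 31.83 W m⁻².
Top-of-atmosphere balance: σT_e⁴ = S(1−α)/4 = 5.778 W m⁻² → T_e = 100.5 K.
T_s = (N+1)^(1/4)·T_e ≥ 121 K requires N+1 ≥ (T_s/T_e)⁴ = (121/100.5)⁴ = 2.104.
The minimum whole number is N = 2.

2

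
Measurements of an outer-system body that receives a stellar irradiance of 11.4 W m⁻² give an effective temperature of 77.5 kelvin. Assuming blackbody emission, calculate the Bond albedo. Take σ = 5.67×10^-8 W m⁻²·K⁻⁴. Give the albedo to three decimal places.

0.282

From σT⁴ = S(1−α)/4 we invert for α: 1−α = 4σT⁴/S.
σT⁴ = 2.045 W m⁻², so 4σT⁴ = 8.182 W m⁻².
Hence α = 1 − 8.182/11.40 = 0.2823.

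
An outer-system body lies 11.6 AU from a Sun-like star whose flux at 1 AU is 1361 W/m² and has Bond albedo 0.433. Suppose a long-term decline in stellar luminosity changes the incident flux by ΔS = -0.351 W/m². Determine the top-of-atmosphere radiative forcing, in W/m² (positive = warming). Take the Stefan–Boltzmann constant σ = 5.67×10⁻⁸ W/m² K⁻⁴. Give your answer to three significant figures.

-0.0498 W/m²

By the inverse-square law, S = 1361/11.6² = 10.11 W/m².
Only a fraction (1−α) is absorbed and it's spread over 4πR², so ΔF = (1−α)ΔS/4 = -0.04975 W/m².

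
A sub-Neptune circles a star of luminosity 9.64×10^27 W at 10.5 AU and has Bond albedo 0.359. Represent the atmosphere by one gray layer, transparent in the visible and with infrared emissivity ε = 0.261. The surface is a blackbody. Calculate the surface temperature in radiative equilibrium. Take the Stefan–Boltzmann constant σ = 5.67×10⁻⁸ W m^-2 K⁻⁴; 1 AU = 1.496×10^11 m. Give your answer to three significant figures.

Orbital distance: d = 10.5 AU = 1.571×10^12 m.
S = L/(4πd²) = 310.9 W m^-2.
The planet radiates to space at T_e = [S(1−α)/(4σ)]^(1/4) = 172.2 K.
For a single slab of emissivity ε, T_s⁴ = 2T_e⁴/(2−ε); thus T_s = 172.2·(1.15)^(1/4) = 178.3 K.

178 K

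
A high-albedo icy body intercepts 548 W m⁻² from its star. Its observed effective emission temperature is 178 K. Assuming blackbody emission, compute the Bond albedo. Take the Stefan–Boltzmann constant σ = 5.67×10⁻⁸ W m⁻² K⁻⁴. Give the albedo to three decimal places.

0.585

Energy balance: S(1−α)/4 = σT⁴, so 1−α = 4σT⁴/S.
σT⁴ = 56.92 W m⁻², so 4σT⁴ = 227.7 W m⁻².
1−α = 227.7/548.0 = 0.4155, so α = 0.5845.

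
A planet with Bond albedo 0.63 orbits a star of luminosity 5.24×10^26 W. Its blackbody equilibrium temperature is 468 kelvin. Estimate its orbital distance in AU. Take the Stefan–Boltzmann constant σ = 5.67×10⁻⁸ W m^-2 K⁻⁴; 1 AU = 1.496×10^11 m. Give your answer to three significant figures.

0.252 AU

The flux needed for this T is 4σT⁴/(1−0.63) = 29410 W m^-2.
From L = 4πd²S, d = √(5.24×10^26/(4π·29410)) = 3.766×10^10 m = 0.2517 AU.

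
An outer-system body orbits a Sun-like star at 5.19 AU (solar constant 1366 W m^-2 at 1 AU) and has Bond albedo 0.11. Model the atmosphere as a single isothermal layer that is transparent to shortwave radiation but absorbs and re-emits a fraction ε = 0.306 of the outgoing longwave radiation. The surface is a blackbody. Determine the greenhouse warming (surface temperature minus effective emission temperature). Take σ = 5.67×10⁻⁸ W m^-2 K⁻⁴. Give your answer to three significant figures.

Irradiance scales as 1/d², so S = 1366 W m^-2 × (1/5.19)² = 50.71 W m^-2.
Effective emission temperature (TOA balance): σT_e⁴ = S(1−α)/4 = 11.28 W m^-2 → T_e = 118.8 K.
For a single slab of emissivity ε, T_s⁴ = 2T_e⁴/(2−ε); thus T_s = 118.8·(1.181)^(1/4) = 123.8 K.
T_s − T_e = 123.8 − 118.8 = 5.034 K.

5.03 K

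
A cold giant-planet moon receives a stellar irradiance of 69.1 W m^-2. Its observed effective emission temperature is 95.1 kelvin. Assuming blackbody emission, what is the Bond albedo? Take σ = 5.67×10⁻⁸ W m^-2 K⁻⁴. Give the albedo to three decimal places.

0.732

Rearranging the radiative balance, α = 1 − 4σT⁴/S.
4σT⁴ = 4·5.67×10⁻⁸·(95.1)⁴ = 18.55 W m^-2.
1−α = 18.55/69.10 = 0.2685, so α = 0.7315.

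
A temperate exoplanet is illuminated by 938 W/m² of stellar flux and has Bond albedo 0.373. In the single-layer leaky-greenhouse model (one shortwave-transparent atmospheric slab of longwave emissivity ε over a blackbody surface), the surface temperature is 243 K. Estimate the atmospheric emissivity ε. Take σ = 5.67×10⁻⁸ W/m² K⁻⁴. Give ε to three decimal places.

First, T_e = [938.0·(1−0.373)/(4σ)]^(1/4) = 225.7 K.
Since (2−ε)/2 = (T_e/T_s)⁴ = 0.7437, ε = 0.5126.

0.513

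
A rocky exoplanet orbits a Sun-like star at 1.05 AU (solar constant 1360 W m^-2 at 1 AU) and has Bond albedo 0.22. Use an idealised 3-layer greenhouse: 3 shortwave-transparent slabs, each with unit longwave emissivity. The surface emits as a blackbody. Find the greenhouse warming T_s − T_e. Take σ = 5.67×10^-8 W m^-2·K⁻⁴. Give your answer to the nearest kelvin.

Irradiance scales as 1/d², so S = 1360 W m^-2 × (1/1.05)² = 1234 W m^-2.
The effective emission temperature is T_e = [S(1−α)/(4σ)]^¼ = 255.2 K.
T_s = (N+1)^(1/4)·T_e = 360.9 K.
Warming: T_s − T_e = 105.7 K.

106 K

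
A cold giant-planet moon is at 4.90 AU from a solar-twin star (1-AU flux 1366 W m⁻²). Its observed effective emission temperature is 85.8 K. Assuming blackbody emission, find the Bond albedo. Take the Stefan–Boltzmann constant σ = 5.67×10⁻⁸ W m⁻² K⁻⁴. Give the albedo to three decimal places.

By the inverse-square law, S = 1366/4.90² = 56.89 W m⁻².
From σT⁴ = S(1−α)/4 we invert for α: 1−α = 4σT⁴/S.
σT⁴ = 3.073 W m⁻², so 4σT⁴ = 12.29 W m⁻².
Hence α = 1 − 12.29/56.89 = 0.7840.

0.784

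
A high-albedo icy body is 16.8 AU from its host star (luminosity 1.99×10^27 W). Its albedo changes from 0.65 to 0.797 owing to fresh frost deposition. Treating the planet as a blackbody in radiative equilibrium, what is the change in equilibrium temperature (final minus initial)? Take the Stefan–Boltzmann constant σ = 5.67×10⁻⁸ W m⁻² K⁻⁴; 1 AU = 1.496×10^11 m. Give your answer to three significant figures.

d = 16.8 × 1.496×10^11 m = 2.513×10^12 m.
S = L/(4πd²) = 25.07 W m⁻².
With α = 0.65, T₁ = 78.87 K.
Final:   T₂ = [S(1−0.797)/(4σ)]^(1/4) = 68.83 K.
Change: 68.83 − 78.87 = -10.04 K.

-10.0 K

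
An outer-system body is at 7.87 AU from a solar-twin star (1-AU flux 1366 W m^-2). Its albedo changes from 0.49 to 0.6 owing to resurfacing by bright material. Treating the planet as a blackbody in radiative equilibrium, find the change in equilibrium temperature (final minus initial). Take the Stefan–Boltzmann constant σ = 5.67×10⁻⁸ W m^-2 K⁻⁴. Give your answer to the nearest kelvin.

Flux at the orbit: S = 1366/(7.87)² = 22.05 W m^-2.
Initial: T₁ = [S(1−0.49)/(4σ)]^(1/4) = 83.92 K.
Final:   T₂ = [S(1−0.6)/(4σ)]^(1/4) = 78.97 K.
Change: 78.97 − 83.92 = -4.945 K.

-5 K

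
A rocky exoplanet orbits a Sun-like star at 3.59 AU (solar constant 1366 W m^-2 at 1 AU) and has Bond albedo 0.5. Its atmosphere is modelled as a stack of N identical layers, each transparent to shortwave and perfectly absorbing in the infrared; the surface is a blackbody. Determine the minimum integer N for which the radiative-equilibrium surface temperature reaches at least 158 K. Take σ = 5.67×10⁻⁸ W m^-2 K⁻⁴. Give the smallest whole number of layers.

2

Flux at the orbit: S = 1366/(3.59)² = 106.0 W m^-2.
OLR = S(1−α)/4 = 13.25 W m^-2; the top layer radiates at T_e = 123.6 K.
Since T_s⁴ = (N+1)T_e⁴, we need N ≥ (T_s/T_e)⁴ − 1 = 1.667.
The minimum whole number is N = 2.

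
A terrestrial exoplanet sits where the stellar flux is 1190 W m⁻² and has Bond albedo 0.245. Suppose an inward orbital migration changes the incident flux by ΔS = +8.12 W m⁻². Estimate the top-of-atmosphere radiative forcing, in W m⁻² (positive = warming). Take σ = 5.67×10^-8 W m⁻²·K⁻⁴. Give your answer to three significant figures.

ΔF = Δ[S(1−α)]/4 = (1−0.245)·+8.12/4 = 1.533 W m⁻².

1.53 W m⁻²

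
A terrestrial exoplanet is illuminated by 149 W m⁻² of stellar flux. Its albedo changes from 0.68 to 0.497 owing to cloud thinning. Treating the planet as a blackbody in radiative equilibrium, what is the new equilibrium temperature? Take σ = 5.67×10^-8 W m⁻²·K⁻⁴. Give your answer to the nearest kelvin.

T₂ = [S(1−α₂)/(4σ)]^(1/4) = [149.0·0.503/(4σ)]^(1/4) = 134.8 K.

135 K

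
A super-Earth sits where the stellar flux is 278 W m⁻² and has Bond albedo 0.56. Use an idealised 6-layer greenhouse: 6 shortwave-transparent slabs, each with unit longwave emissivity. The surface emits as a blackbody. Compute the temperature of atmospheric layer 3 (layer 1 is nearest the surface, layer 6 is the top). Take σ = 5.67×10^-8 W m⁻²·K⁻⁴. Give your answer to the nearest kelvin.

216 K

Top-of-atmosphere balance: σT_e⁴ = S(1−α)/4 = 30.58 W m⁻² → T_e = 152.4 K.
Each opaque layer satisfies 2T_j⁴ = T_{j−1}⁴ + T_{j+1}⁴, giving T_k⁴ = (N+1−k)T_e⁴.
With k = 3: T_3 = (6+1−3)^¼·152.4 K = 215.5 K.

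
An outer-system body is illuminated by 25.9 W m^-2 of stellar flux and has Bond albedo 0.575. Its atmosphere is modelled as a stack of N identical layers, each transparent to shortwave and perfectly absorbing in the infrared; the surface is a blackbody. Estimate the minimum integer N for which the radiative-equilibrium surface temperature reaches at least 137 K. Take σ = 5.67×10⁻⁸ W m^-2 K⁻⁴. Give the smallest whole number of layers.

7

Top-of-atmosphere balance: σT_e⁴ = S(1−α)/4 = 2.752 W m^-2 → T_e = 83.47 K.
Since T_s⁴ = (N+1)T_e⁴, we need N ≥ (T_s/T_e)⁴ − 1 = 6.258.
So N ≥ 6.258; the smallest integer is N = 7.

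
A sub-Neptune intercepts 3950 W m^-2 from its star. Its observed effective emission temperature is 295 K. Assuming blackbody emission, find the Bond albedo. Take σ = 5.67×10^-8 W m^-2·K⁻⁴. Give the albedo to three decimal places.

0.565

From σT⁴ = S(1−α)/4 we invert for α: 1−α = 4σT⁴/S.
4σT⁴ = 4·5.67×10⁻⁸·(295)⁴ = 1718 W m^-2.
Hence α = 1 − 1718/3950 = 0.5652.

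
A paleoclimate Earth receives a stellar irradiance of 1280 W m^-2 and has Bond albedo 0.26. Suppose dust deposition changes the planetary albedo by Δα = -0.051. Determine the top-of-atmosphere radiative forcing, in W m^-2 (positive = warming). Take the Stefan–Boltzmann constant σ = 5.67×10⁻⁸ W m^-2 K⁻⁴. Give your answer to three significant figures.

ΔF = −(S/4)Δα = −(1280/4)×(-0.051) = 16.32 W m^-2.

16.3 W m^-2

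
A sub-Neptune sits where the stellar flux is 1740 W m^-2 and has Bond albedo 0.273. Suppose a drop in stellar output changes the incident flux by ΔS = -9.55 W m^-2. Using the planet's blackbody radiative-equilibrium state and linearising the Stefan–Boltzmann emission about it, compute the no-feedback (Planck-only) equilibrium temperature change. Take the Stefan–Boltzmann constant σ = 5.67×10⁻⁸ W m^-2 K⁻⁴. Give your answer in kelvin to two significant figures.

-0.37 K

Reference equilibrium: T_e = [S(1−α)/(4σ)]^(1/4) = 273.3 K.
ΔF = Δ[S(1−α)]/4 = (1−0.273)·-9.55/4 = -1.736 W m^-2.
Planck response: λ_P = 4σT_e³ = 4·5.67×10⁻⁸·(273.3)³ = 4.629 W m^-2/K.
ΔT₀ = ΔF/λ_P = -1.736/4.629 = -0.375 K.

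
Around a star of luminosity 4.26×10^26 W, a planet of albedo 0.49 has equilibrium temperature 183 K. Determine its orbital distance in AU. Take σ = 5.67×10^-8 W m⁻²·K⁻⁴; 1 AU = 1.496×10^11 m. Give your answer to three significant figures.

1.74 AU

Energy balance gives S = 4σT⁴/(1−α) = 498.7 W m⁻².
Then d = [L/(4πS)]^(1/2) = 2.607×10^11 m, i.e. 1.743 AU.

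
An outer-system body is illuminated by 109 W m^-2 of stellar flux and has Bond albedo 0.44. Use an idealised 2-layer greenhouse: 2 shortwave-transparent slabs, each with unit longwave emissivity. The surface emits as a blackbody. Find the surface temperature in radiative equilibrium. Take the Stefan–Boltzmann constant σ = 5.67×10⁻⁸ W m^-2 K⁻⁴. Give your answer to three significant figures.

169 kelvin

OLR = S(1−α)/4 = 15.26 W m^-2; the top layer radiates at T_e = 128.1 K.
With N = 2 opaque layers, T_s = (N+1)^(1/4)·T_e = 3^(1/4)·128.1 = 168.6 K.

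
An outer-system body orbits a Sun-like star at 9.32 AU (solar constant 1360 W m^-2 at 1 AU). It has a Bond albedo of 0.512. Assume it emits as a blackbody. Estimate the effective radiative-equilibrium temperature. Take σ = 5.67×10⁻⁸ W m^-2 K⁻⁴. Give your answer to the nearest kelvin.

Flux at the orbit: S = 1360/(9.32)² = 15.66 W m^-2.
Averaging over the sphere, the absorbed flux is S(1−α)/4 = 1.910 W m^-2.
In equilibrium σT⁴ equals this, so T = 76.19 K.

76 kelvin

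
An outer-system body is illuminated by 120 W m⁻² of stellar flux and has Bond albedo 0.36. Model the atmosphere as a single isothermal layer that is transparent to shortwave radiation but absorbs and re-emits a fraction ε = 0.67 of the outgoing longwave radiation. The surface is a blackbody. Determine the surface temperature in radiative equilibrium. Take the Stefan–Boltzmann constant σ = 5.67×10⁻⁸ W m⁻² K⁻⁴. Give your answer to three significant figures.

150 kelvin

The planet radiates to space at T_e = [S(1−α)/(4σ)]^(1/4) = 135.7 K.
For a single slab of emissivity ε, T_s⁴ = 2T_e⁴/(2−ε); thus T_s = 135.7·(1.504)^(1/4) = 150.2 K.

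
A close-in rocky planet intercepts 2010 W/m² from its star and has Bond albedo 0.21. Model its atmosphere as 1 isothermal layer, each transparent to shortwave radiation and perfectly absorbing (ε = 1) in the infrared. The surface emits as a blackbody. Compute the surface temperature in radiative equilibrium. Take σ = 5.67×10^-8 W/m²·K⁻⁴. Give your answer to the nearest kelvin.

Top-of-atmosphere balance: σT_e⁴ = S(1−α)/4 = 397.0 W/m² → T_e = 289.3 K.
With N = 1 opaque layers, T_s = (N+1)^(1/4)·T_e = 2^(1/4)·289.3 = 344.0 K.

344 K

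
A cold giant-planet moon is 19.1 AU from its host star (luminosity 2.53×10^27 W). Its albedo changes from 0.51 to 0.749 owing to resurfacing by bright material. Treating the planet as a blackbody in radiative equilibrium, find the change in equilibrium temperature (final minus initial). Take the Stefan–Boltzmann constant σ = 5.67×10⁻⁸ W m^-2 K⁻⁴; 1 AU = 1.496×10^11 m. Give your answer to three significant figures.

-13.2 kelvin

Orbital distance: d = 19.1 AU = 2.857×10^12 m.
Spreading L over a sphere of radius d: S = 2.53×10^27/(4π·2.86×10^12²) = 24.66 W m^-2.
Before: T₁ = [24.66·0.49/(4σ)]^(1/4) = 85.43 K.
Final:   T₂ = [S(1−0.749)/(4σ)]^(1/4) = 72.28 K.
Change: 72.28 − 85.43 = -13.16 K.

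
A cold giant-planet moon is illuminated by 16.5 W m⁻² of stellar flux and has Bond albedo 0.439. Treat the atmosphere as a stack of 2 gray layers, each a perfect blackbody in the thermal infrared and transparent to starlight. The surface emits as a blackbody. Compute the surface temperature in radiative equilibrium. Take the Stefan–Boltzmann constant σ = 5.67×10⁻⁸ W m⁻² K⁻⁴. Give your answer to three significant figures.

The effective emission temperature is T_e = [S(1−α)/(4σ)]^¼ = 79.93 K.
For an N-layer opaque stack, T_s⁴ = (N+1)T_e⁴, hence T_s = (3)^(1/4)×79.93 K = 105.2 K.

105 K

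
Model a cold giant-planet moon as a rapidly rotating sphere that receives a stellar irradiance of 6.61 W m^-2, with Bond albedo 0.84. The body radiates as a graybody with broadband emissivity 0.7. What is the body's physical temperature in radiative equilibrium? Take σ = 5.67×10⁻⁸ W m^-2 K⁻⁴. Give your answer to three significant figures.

50.8 kelvin

The planet absorbs (1−α)S over its disc πR² and re-emits over 4πR², so the mean absorbed flux is (1−0.84)·6.610/4 = 0.2644 W m^-2.
Radiative balance εσT⁴ = 0.2644 gives T = [0.2644/(0.7·σ)]^(1/4) = 50.80 K.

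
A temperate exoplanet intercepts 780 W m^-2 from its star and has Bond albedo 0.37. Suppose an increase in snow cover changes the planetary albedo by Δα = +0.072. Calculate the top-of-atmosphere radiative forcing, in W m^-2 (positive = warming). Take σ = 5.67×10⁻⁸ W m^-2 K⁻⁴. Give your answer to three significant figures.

-14.0 W m^-2

The change in absorbed flux is Δ[S(1−α)/4] = −SΔα/4 = -14.04 W m^-2.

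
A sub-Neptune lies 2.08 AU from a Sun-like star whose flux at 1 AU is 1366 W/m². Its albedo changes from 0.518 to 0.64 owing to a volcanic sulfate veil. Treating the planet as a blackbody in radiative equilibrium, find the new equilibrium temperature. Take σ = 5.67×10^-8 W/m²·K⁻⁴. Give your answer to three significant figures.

By the inverse-square law, S = 1366/2.08² = 315.7 W/m².
T₂ = [S(1−α₂)/(4σ)]^(1/4) = [315.7·0.36/(4σ)]^(1/4) = 149.6 K.

150 kelvin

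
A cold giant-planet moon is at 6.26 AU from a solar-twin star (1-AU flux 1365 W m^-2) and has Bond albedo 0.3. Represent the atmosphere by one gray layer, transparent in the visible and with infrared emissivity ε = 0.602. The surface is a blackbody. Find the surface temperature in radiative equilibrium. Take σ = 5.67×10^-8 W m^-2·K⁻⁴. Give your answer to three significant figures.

111 kelvin

By the inverse-square law, S = 1365/6.26² = 34.83 W m^-2.
At the top of the atmosphere, σT_e⁴ = S(1−α)/4 = 6.096 W m^-2, giving T_e = 101.8 K.
For a single slab of emissivity ε, T_s⁴ = 2T_e⁴/(2−ε); thus T_s = 101.8·(1.431)^(1/4) = 111.4 K.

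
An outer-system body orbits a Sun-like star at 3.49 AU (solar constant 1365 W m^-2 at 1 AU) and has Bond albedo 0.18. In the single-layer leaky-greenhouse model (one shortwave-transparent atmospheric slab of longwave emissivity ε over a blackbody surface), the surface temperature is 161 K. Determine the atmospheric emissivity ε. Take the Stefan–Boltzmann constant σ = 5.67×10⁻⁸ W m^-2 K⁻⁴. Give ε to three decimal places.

0.794

Irradiance scales as 1/d², so S = 1365 W m^-2 × (1/3.49)² = 112.1 W m^-2.
Effective temperature: T_e = [S(1−α)/(4σ)]^(1/4) = 141.9 K.
Inverting T_s⁴ = 2T_e⁴/(2−ε): (T_e/T_s)⁴ = 0.6030, so ε = 2(1 − 0.6030) = 0.7939.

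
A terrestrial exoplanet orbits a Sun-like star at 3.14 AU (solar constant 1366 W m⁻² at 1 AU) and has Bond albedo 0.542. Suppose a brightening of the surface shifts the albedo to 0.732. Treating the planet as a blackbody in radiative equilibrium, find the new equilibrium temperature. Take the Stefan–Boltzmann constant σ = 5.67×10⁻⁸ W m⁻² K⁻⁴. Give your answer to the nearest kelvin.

113 kelvin

By the inverse-square law, S = 1366/3.14² = 138.5 W m⁻².
New equilibrium: T₂ = [(1−0.732)·138.5/(4σ)]^(1/4) = 113.1 K.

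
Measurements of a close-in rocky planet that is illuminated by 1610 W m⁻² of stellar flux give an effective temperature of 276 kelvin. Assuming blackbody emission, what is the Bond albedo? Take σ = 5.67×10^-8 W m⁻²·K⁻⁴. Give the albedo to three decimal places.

Energy balance: S(1−α)/4 = σT⁴, so 1−α = 4σT⁴/S.
σT⁴ = 329.0 W m⁻², so 4σT⁴ = 1316 W m⁻².
1−α = 1316/1610 = 0.8174, so α = 0.1826.

0.183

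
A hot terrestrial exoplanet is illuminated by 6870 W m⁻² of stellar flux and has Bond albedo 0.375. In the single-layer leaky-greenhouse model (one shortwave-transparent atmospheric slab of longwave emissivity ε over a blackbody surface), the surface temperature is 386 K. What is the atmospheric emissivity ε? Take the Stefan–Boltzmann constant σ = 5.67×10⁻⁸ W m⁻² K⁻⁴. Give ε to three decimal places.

TOA balance gives T_e = 370.9 K.
Since (2−ε)/2 = (T_e/T_s)⁴ = 0.8528, ε = 0.2944.

0.294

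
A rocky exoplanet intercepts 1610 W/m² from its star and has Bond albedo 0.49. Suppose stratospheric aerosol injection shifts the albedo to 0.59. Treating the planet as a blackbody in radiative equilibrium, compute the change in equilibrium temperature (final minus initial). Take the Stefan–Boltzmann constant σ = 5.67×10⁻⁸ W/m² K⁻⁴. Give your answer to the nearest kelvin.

-13 K

Before: T₁ = [1610·0.51/(4σ)]^(1/4) = 245.3 K.
Final:   T₂ = [S(1−0.59)/(4σ)]^(1/4) = 232.3 K.
ΔT = T₂ − T₁ = -13.03 K.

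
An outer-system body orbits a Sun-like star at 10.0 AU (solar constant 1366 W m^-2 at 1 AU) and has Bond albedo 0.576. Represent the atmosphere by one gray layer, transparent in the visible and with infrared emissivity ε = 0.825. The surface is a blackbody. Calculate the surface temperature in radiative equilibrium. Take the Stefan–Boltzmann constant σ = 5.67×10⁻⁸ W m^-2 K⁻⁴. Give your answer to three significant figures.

81.2 kelvin

Flux at the orbit: S = 1366/(10.0)² = 13.66 W m^-2.
The planet radiates to space at T_e = [S(1−α)/(4σ)]^(1/4) = 71.09 K.
The surface balance (absorbed SW + ε·downward IR = σT_s⁴) with T_a⁴ = T_s⁴/2 reduces to T_s = T_e·[2/(2−ε)]^¼ = 81.20 K.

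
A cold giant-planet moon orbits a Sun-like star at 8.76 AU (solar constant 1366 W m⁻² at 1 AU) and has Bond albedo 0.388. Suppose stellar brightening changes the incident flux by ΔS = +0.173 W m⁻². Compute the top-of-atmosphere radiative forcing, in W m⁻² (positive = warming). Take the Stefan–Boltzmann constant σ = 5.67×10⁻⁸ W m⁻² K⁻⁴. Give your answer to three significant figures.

0.0265 W m⁻²

By the inverse-square law, S = 1366/8.76² = 17.80 W m⁻².
ΔF = Δ[S(1−α)]/4 = (1−0.388)·+0.173/4 = 0.02647 W m⁻².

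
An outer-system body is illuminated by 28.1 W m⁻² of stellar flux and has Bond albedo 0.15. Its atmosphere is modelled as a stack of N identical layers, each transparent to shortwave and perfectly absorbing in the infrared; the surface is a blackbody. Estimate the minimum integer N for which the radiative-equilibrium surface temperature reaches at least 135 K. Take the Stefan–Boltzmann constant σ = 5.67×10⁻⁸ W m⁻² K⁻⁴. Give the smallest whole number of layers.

The effective emission temperature is T_e = [S(1−α)/(4σ)]^¼ = 101.3 K.
Need (N+1)T_e⁴ ≥ T_s⁴, i.e. N+1 ≥ (135/101.3)⁴ = 3.154.
Rounding up, N = 3.

3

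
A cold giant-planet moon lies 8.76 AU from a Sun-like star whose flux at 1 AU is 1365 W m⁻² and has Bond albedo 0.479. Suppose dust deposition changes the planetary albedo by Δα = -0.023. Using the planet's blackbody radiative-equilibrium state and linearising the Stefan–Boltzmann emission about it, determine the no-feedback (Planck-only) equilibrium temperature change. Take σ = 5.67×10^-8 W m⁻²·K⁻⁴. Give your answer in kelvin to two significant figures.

0.88 K

Flux at the orbit: S = 1365/(8.76)² = 17.79 W m⁻².
The baseline emission temperature is T_e = 79.95 K.
ΔF = −(S/4)Δα = −(17.79/4)×(-0.023) = 0.1023 W m⁻².
Linearising σT⁴ gives d(σT⁴)/dT = 4σT_e³ = 0.1159 W m⁻² per K.
Hence the no-feedback warming is ΔF/(4σT_e³) = 0.882 K.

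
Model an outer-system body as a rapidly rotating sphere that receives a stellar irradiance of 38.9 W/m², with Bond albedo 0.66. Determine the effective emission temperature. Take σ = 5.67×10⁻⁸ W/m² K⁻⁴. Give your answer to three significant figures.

Averaging over the sphere, the absorbed flux is S(1−α)/4 = 3.306 W/m².
Balancing against σT⁴: T = (3.306/5.67×10⁻⁸)^(1/4) = 87.39 K.

87.4 K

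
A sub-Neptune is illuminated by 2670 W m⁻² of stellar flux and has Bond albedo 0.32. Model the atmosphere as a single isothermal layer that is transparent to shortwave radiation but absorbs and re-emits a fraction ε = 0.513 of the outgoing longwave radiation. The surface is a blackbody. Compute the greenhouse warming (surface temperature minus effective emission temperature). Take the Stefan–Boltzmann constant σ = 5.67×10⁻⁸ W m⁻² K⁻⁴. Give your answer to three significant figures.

23.0 K

The planet radiates to space at T_e = [S(1−α)/(4σ)]^(1/4) = 299.1 K.
For a single slab of emissivity ε, T_s⁴ = 2T_e⁴/(2−ε); thus T_s = 299.1·(1.345)^(1/4) = 322.1 K.
The atmosphere warms the surface by 23.01 K.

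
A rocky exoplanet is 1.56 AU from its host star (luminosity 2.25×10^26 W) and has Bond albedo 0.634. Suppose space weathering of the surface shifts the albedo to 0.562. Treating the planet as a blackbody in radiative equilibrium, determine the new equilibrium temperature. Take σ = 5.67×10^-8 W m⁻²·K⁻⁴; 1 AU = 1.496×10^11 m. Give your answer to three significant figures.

159 kelvin

Orbital distance: d = 1.56 AU = 2.334×10^11 m.
Flux at the orbit: S = L/(4πd²) = 2.25×10^26/(4π·(2.33×10^11)²) = 328.7 W m⁻².
New equilibrium: T₂ = [(1−0.562)·328.7/(4σ)]^(1/4) = 158.7 K.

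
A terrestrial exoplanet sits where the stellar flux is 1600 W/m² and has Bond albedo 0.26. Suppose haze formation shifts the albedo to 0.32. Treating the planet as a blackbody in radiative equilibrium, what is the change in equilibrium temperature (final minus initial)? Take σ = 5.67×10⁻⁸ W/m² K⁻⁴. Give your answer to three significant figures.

With α = 0.26, T₁ = 268.8 K.
After:  T₂ = [1600·0.68/(4σ)]^(1/4) = 263.2 K.
Change: 263.2 − 268.8 = -5.623 K.

-5.62 K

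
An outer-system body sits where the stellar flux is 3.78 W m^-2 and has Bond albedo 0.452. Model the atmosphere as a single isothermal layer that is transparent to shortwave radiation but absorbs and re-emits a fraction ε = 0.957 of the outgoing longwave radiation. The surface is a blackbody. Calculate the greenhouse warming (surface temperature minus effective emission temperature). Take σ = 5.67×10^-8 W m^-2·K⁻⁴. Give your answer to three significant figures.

At the top of the atmosphere, σT_e⁴ = S(1−α)/4 = 0.5179 W m^-2, giving T_e = 54.97 K.
The surface balance (absorbed SW + ε·downward IR = σT_s⁴) with T_a⁴ = T_s⁴/2 reduces to T_s = T_e·[2/(2−ε)]^¼ = 64.69 K.
Greenhouse warming: T_s − T_e = 9.717 K.

9.72 kelvin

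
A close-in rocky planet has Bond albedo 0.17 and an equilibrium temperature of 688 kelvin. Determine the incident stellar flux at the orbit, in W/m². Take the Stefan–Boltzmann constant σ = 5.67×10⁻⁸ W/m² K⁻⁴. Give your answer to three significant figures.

61200 W/m²

From S(1−α)/4 = σT⁴: S = 4σT⁴/(1−α).
σT⁴ = 5.67×10⁻⁸·(688)⁴ = 12700 W/m².
So S = 4×12700/(1−0.17) = 61220 W/m².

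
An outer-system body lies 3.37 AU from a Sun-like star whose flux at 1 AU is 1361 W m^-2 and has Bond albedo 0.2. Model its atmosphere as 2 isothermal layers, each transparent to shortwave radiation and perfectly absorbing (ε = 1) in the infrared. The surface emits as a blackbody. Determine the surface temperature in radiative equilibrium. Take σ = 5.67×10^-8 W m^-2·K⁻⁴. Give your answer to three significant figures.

By the inverse-square law, S = 1361/3.37² = 119.8 W m^-2.
OLR = S(1−α)/4 = 23.97 W m^-2; the top layer radiates at T_e = 143.4 K.
Layer-by-layer balance gives σT_s⁴ = (N+1)σT_e⁴, so T_s = 3^¼·143.4 = 188.7 K.

189 kelvin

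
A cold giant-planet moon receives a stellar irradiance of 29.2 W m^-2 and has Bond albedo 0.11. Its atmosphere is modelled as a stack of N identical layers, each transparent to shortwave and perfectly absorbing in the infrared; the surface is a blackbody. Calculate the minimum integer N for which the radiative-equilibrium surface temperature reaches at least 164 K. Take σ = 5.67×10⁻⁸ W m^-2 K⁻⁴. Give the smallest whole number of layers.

The effective emission temperature is T_e = [S(1−α)/(4σ)]^¼ = 103.5 K.
T_s = (N+1)^(1/4)·T_e ≥ 164 K requires N+1 ≥ (T_s/T_e)⁴ = (164/103.5)⁴ = 6.313.
So N ≥ 5.313; the smallest integer is N = 6.

6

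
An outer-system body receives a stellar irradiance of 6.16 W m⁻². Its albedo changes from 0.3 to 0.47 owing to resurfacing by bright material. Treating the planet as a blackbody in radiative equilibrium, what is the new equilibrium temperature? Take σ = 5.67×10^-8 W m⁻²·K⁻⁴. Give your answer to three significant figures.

61.6 kelvin

New equilibrium: T₂ = [(1−0.47)·6.160/(4σ)]^(1/4) = 61.60 K.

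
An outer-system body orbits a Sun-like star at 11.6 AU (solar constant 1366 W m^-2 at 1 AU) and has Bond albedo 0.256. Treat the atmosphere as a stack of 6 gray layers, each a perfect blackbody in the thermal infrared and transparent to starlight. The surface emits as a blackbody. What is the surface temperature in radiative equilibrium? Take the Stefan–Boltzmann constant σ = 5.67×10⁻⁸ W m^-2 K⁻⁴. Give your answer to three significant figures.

124 K

Irradiance scales as 1/d², so S = 1366 W m^-2 × (1/11.6)² = 10.15 W m^-2.
OLR = S(1−α)/4 = 1.888 W m^-2; the top layer radiates at T_e = 75.97 K.
For an N-layer opaque stack, T_s⁴ = (N+1)T_e⁴, hence T_s = (7)^(1/4)×75.97 K = 123.6 K.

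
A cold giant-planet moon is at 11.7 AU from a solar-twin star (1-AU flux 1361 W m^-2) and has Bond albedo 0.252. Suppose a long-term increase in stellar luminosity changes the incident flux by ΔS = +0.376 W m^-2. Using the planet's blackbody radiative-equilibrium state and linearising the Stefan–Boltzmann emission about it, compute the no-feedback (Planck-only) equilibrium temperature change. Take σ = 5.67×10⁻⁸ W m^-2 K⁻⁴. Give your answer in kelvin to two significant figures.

Flux at the orbit: S = 1361/(11.7)² = 9.942 W m^-2.
Unperturbed T_e = [9.942·(1−0.252)/(4σ)]^¼ = 75.67 K.
ΔF = Δ[S(1−α)]/4 = (1−0.252)·+0.376/4 = 0.07031 W m^-2.
Linearising σT⁴ gives d(σT⁴)/dT = 4σT_e³ = 0.09828 W m^-2 per K.
Hence the no-feedback warming is ΔF/(4σT_e³) = 0.715 K.

0.72 K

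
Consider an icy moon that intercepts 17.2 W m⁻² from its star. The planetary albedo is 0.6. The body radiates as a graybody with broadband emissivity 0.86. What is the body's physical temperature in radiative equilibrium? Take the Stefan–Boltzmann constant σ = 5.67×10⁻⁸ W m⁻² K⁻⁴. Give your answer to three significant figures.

77.1 K

Absorbed flux (global mean): S(1−α)/4 = 17.20·0.4/4 = 1.720 W m⁻².
Radiative balance εσT⁴ = 1.720 gives T = [1.720/(0.86·σ)]^(1/4) = 77.07 K.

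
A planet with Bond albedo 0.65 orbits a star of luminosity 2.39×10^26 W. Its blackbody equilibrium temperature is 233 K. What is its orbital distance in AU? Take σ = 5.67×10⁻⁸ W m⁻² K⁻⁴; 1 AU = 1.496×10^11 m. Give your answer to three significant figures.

Energy balance gives S = 4σT⁴/(1−α) = 1910 W m⁻².
From L = 4πd²S, d = √(2.39×10^26/(4π·1910)) = 9.979×10^10 m = 0.6671 AU.

0.667 AU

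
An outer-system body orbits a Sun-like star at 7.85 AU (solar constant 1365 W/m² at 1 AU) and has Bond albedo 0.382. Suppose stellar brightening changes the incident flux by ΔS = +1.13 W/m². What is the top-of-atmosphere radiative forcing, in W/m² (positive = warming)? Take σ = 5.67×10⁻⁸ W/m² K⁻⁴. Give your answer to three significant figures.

0.175 W/m²

Flux at the orbit: S = 1365/(7.85)² = 22.15 W/m².
TOA radiative forcing: ΔF = (1−α)ΔS/4 = 0.618·(+1.13)/4 = 0.1746 W/m².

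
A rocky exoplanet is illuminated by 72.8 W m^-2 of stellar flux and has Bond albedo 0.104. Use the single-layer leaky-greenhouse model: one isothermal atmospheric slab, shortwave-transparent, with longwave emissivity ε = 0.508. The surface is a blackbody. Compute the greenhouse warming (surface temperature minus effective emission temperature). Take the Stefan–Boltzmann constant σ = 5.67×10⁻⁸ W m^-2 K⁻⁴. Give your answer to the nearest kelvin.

Effective emission temperature (TOA balance): σT_e⁴ = S(1−α)/4 = 16.31 W m^-2 → T_e = 130.2 K.
Surface balance with a leaky layer gives σT_s⁴ = σT_e⁴·2/(2−ε), so T_s = T_e·[2/(2−0.508)]^(1/4) = 140.1 K.
T_s − T_e = 140.1 − 130.2 = 9.898 K.

10 K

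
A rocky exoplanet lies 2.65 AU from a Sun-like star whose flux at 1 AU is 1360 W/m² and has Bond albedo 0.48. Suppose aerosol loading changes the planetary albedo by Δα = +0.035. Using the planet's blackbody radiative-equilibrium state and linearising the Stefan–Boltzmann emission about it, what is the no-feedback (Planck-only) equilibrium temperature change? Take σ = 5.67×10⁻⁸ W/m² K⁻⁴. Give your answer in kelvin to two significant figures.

Irradiance scales as 1/d², so S = 1360 W/m² × (1/2.65)² = 193.7 W/m².
Reference equilibrium: T_e = [S(1−α)/(4σ)]^(1/4) = 145.2 K.
TOA radiative forcing: ΔF = −S·Δα/4 = −193.7·(+0.035)/4 = -1.695 W/m².
Linearising σT⁴ gives d(σT⁴)/dT = 4σT_e³ = 0.6937 W/m² per K.
So ΔT₀ = -1.695/0.6937 = -2.44 K.

-2.4 kelvin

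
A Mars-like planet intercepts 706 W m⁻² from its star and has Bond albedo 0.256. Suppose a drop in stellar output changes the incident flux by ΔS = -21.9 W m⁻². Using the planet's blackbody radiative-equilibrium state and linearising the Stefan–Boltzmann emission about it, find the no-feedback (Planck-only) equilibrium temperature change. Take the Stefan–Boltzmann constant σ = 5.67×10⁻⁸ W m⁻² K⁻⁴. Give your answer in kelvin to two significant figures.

The baseline emission temperature is T_e = 219.4 K.
ΔF = Δ[S(1−α)]/4 = (1−0.256)·-21.9/4 = -4.073 W m⁻².
Linearising σT⁴ gives d(σT⁴)/dT = 4σT_e³ = 2.394 W m⁻² per K.
ΔT₀ = ΔF/λ_P = -4.073/2.394 = -1.70 K.

-1.7 kelvin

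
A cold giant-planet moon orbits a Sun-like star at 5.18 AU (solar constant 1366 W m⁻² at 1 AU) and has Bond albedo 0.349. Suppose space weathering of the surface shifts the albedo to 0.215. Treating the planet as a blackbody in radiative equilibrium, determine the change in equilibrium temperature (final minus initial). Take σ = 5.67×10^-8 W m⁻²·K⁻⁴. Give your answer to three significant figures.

5.27 kelvin

Irradiance scales as 1/d², so S = 1366 W m⁻² × (1/5.18)² = 50.91 W m⁻².
Initial: T₁ = [S(1−0.349)/(4σ)]^(1/4) = 109.9 K.
With α = 0.215, T₂ = 115.2 K.
ΔT = T₂ − T₁ = 5.267 K.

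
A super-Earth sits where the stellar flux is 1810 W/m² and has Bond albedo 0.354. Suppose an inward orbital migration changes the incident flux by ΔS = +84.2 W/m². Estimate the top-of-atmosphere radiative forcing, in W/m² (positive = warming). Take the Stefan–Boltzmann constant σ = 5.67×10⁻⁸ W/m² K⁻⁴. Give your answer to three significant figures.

ΔF = Δ[S(1−α)]/4 = (1−0.354)·+84.2/4 = 13.60 W/m².

13.6 W/m²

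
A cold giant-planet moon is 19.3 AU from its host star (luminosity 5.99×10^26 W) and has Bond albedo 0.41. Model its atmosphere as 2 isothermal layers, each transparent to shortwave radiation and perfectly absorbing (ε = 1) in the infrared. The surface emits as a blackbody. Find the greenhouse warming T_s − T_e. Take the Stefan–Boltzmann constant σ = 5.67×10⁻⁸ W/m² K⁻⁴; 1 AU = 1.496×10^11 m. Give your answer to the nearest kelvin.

20 kelvin

Orbital distance: d = 19.3 AU = 2.887×10^12 m.
Flux at the orbit: S = L/(4πd²) = 5.99×10^26/(4π·(2.89×10^12)²) = 5.718 W/m².
Top-of-atmosphere balance: σT_e⁴ = S(1−α)/4 = 0.8434 W/m² → T_e = 62.10 K.
Surface: T_s = (3)^¼·T_e = 81.73 K.
Warming: T_s − T_e = 19.63 K.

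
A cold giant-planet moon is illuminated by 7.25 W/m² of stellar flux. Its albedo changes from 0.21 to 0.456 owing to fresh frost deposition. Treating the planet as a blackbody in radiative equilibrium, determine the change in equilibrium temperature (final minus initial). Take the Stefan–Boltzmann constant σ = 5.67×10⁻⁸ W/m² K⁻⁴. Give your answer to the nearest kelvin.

With α = 0.21, T₁ = 70.89 K.
With α = 0.456, T₂ = 64.58 K.
Change: 64.58 − 70.89 = -6.313 K.

-6 K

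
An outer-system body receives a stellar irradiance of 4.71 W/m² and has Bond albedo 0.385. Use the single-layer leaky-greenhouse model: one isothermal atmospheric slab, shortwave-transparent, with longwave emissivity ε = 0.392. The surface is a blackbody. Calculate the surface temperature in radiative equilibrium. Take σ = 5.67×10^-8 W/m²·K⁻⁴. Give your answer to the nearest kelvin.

At the top of the atmosphere, σT_e⁴ = S(1−α)/4 = 0.7242 W/m², giving T_e = 59.78 K.
Surface balance with a leaky layer gives σT_s⁴ = σT_e⁴·2/(2−ε), so T_s = T_e·[2/(2−0.392)]^(1/4) = 63.13 K.

63 kelvin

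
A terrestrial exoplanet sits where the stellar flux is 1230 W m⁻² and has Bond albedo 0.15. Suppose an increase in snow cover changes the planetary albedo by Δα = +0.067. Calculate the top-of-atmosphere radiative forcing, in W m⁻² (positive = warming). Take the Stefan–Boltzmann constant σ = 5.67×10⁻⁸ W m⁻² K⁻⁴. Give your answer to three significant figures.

-20.6 W m⁻²

TOA radiative forcing: ΔF = −S·Δα/4 = −1230·(+0.067)/4 = -20.60 W m⁻².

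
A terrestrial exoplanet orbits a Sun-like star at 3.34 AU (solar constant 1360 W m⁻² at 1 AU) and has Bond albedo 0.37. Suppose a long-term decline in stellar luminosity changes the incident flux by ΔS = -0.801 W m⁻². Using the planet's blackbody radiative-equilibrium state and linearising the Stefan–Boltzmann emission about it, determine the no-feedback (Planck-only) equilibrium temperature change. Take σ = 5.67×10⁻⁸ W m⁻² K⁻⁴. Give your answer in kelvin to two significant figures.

-0.22 K

Flux at the orbit: S = 1360/(3.34)² = 121.9 W m⁻².
Unperturbed T_e = [121.9·(1−0.37)/(4σ)]^¼ = 135.7 K.
TOA radiative forcing: ΔF = (1−α)ΔS/4 = 0.63·(-0.801)/4 = -0.1262 W m⁻².
The Planck feedback parameter is 4σT_e³ = 0.5662 W m⁻²/K.
ΔT₀ = ΔF/λ_P = -0.1262/0.5662 = -0.223 K.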